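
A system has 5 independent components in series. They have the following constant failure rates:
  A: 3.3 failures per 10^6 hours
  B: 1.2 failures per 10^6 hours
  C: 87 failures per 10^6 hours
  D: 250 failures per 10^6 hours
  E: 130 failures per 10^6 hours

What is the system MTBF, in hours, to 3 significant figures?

Series of exponential components: λ_sys = Σ λ_i
λ_sys = 0.0000033 + 0.0000012 + 0.000087 + 0.00025 + 0.00013 = 4.7150e-04 /h
MTBF = 1 / λ_sys = 2120 h

2120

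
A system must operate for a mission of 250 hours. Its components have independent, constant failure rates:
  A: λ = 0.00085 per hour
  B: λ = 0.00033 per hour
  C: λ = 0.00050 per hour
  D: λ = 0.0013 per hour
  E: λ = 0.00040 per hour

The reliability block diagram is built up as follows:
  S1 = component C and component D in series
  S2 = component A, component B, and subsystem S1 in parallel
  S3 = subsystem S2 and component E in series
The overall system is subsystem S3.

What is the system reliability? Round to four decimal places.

R(A) = exp(−0.00085 × 250) = 0.808560
R(B) = exp(−0.00033 × 250) = 0.920811
R(C) = exp(−0.00050 × 250) = 0.882497
R(D) = exp(−0.0013 × 250) = 0.722527
R(E) = exp(−0.00040 × 250) = 0.904837
Series (C and D): 0.882497 × 0.722527 = 0.637628
Parallel (A, B, and [0.637628]): 1 − (1 − 0.808560)(1 − 0.920811)(1 − 0.637628) = 0.994506
Series ([0.994506] and E): 0.994506 × 0.904837 = 0.8999

0.8999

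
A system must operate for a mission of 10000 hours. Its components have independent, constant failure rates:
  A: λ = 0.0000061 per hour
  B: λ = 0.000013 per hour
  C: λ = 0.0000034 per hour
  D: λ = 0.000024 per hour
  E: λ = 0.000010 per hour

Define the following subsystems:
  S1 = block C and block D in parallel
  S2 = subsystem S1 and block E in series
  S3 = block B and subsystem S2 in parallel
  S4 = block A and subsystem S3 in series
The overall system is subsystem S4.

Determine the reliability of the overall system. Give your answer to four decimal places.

R(A) = exp(−0.0000061 × 10000) = 0.940823
R(B) = exp(−0.000013 × 10000) = 0.878095
R(C) = exp(−0.0000034 × 10000) = 0.966572
R(D) = exp(−0.000024 × 10000) = 0.786628
R(E) = exp(−0.000010 × 10000) = 0.904837
Parallel (C and D): 1 − (1 − 0.966572)(1 − 0.786628) = 0.992867
Series ([0.992867] and E): 0.992867 × 0.904837 = 0.898383
Parallel (B and [0.898383]): 1 − (1 − 0.878095)(1 − 0.898383) = 0.987612
Series (A and [0.987612]): 0.940823 × 0.987612 = 0.9292

0.9292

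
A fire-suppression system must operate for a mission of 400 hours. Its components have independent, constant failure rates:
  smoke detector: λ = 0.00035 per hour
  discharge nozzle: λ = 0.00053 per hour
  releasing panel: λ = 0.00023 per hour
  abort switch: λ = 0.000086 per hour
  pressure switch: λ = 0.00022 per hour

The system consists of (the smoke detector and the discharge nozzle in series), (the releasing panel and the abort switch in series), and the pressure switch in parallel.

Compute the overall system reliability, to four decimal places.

0.9970

R(smoke detector) = exp(−0.00035 × 400) = 0.869358
R(discharge nozzle) = exp(−0.00053 × 400) = 0.808965
R(releasing panel) = exp(−0.00023 × 400) = 0.912105
R(abort switch) = exp(−0.000086 × 400) = 0.966185
R(pressure switch) = exp(−0.00022 × 400) = 0.915761
Series (smoke detector and discharge nozzle): 0.869358 × 0.808965 = 0.703280
Series (releasing panel and abort switch): 0.912105 × 0.966185 = 0.881262
Parallel ([0.703280], [0.881262], and pressure switch): 1 − (1 − 0.703280)(1 − 0.881262)(1 − 0.915761) = 0.9970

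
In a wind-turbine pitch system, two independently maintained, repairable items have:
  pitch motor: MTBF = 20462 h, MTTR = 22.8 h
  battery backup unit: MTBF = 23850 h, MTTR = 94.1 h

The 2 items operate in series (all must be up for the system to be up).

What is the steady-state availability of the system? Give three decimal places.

A(pitch motor) = MTBF/(MTBF+MTTR) = 20462/(20462+22.8) = 0.998887
A(battery backup unit) = MTBF/(MTBF+MTTR) = 23850/(23850+94.1) = 0.996070
Series availability: 0.998887 × 0.996070 = 0.995

0.995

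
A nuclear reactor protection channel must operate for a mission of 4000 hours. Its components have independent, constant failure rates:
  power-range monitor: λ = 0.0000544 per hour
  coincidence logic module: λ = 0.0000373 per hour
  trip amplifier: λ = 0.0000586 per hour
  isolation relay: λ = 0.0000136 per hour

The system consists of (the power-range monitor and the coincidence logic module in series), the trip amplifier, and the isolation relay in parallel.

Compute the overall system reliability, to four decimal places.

R(power-range monitor) = exp(−0.0000544 × 4000) = 0.804447
R(coincidence logic module) = exp(−0.0000373 × 4000) = 0.861397
R(trip amplifier) = exp(−0.0000586 × 4000) = 0.791045
R(isolation relay) = exp(−0.0000136 × 4000) = 0.947053
Series (power-range monitor and coincidence logic module): 0.804447 × 0.861397 = 0.692948
Parallel ([0.692948], trip amplifier, and isolation relay): 1 − (1 − 0.692948)(1 − 0.791045)(1 − 0.947053) = 0.9966

0.9966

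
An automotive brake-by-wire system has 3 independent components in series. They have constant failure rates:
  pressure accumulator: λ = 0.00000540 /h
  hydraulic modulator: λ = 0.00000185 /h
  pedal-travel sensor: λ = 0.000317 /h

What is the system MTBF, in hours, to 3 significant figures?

Series of exponential components: λ_sys = Σ λ_i
λ_sys = 0.00000540 + 0.00000185 + 0.000317 = 3.2425e-04 /h
MTBF = 1 / λ_sys = 3080 h

3080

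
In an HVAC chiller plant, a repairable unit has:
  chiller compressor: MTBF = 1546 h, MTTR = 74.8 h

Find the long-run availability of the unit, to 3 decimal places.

A(chiller compressor) = MTBF/(MTBF+MTTR) = 1546/(1546+74.8) = 0.954

0.954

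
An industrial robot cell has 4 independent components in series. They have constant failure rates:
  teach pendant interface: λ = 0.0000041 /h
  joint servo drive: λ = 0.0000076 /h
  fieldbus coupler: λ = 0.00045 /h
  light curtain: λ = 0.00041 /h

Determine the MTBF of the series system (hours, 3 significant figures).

Series of exponential components: λ_sys = Σ λ_i
λ_sys = 0.0000041 + 0.0000076 + 0.00045 + 0.00041 = 8.7170e-04 /h
MTBF = 1 / λ_sys = 1150 h

1150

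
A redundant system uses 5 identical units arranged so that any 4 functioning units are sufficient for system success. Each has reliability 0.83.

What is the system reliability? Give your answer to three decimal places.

R = Σ_{i=4}^{5} C(5,i) p^i (1−p)^{5−i} with p = 0.83
C(5,4)·0.83^4·0.17^1 = 0.40340
C(5,5)·0.83^5·0.17^0 = 0.39390
Sum = 0.797

0.797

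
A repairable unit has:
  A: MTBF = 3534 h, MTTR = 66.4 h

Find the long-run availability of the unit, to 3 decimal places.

A(A) = MTBF/(MTBF+MTTR) = 3534/(3534+66.4) = 0.982

0.982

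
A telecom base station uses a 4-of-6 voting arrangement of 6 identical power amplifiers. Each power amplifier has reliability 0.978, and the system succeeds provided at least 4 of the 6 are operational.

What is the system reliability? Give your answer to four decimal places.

R = Σ_{i=4}^{6} C(6,i) p^i (1−p)^{6−i} with p = 0.978
C(6,4)·0.978^4·0.022^2 = 0.006642
C(6,5)·0.978^5·0.022^1 = 0.118105
C(6,6)·0.978^6·0.022^0 = 0.875051
Sum = 0.9998

0.9998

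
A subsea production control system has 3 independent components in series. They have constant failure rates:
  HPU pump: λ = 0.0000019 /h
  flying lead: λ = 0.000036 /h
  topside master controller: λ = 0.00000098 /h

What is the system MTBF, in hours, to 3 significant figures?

Series of exponential components: λ_sys = Σ λ_i
λ_sys = 0.0000019 + 0.000036 + 0.00000098 = 3.8880e-05 /h
MTBF = 1 / λ_sys = 25700 h

25700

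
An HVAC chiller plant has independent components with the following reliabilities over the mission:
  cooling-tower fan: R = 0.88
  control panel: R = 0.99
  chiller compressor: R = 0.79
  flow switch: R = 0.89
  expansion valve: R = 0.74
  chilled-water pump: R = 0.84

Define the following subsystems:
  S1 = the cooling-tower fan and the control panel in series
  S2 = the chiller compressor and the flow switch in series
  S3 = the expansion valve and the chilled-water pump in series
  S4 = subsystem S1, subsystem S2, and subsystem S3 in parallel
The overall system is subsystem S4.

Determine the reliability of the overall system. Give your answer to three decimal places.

Series (cooling-tower fan and control panel): 0.88000 × 0.99000 = 0.87120
Series (chiller compressor and flow switch): 0.79000 × 0.89000 = 0.70310
Series (expansion valve and chilled-water pump): 0.74000 × 0.84000 = 0.62160
Parallel ([0.87120], [0.70310], and [0.62160]): 1 − (1 − 0.87120)(1 − 0.70310)(1 − 0.62160) = 0.986

0.986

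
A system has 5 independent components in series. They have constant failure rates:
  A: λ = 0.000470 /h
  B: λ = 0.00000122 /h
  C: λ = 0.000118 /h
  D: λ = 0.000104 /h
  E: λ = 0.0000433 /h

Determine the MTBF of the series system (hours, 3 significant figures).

Series of exponential components: λ_sys = Σ λ_i
λ_sys = 0.000470 + 0.00000122 + 0.000118 + 0.000104 + 0.0000433 = 7.3652e-04 /h
MTBF = 1 / λ_sys = 1360 h

1360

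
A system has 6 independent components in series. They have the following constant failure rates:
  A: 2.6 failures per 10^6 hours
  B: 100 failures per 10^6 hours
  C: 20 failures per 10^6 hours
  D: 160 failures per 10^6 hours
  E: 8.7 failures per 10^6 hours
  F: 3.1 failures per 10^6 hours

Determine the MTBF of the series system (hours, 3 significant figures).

3400

Series of exponential components: λ_sys = Σ λ_i
λ_sys = 0.0000026 + 0.00010 + 0.000020 + 0.00016 + 0.0000087 + 0.0000031 = 2.9440e-04 /h
MTBF = 1 / λ_sys = 3400 h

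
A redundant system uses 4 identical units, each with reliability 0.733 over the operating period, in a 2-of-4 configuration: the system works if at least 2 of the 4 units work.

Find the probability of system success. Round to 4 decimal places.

0.9391

R = Σ_{i=2}^{4} C(4,i) p^i (1−p)^{4−i} with p = 0.733
C(4,2)·0.733^2·0.267^2 = 0.229817
C(4,3)·0.733^3·0.267^1 = 0.420613
C(4,4)·0.733^4·0.267^0 = 0.288679
Sum = 0.9391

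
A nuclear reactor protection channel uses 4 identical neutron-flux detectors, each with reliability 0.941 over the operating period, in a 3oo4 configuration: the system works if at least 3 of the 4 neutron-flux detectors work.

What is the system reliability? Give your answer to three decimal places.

R = Σ_{i=3}^{4} C(4,i) p^i (1−p)^{4−i} with p = 0.941
C(4,3)·0.941^3·0.059^1 = 0.19664
C(4,4)·0.941^4·0.059^0 = 0.78408
Sum = 0.981

0.981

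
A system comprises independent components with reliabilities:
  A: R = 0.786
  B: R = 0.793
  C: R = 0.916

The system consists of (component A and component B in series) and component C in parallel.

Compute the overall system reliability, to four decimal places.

Series (A and B): 0.786000 × 0.793000 = 0.623298
Parallel ([0.623298] and C): 1 − (1 − 0.623298)(1 − 0.916000) = 0.9684

0.9684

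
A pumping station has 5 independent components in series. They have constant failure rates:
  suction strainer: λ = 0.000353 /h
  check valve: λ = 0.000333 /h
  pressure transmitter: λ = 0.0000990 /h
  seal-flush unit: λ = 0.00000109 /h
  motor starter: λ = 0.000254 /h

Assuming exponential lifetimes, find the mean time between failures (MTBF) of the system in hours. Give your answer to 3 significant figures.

961

Series of exponential components: λ_sys = Σ λ_i
λ_sys = 0.000353 + 0.000333 + 0.0000990 + 0.00000109 + 0.000254 = 1.0401e-03 /h
MTBF = 1 / λ_sys = 961 h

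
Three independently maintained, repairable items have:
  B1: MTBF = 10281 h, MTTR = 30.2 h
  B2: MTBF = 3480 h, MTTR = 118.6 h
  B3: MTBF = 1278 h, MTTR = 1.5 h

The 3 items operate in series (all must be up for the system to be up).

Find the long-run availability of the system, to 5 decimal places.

0.96308

A(B1) = MTBF/(MTBF+MTTR) = 10281/(10281+30.2) = 0.997071
A(B2) = MTBF/(MTBF+MTTR) = 3480/(3480+118.6) = 0.967043
A(B3) = MTBF/(MTBF+MTTR) = 1278/(1278+1.5) = 0.998828
Series availability: 0.997071 × 0.967043 × 0.998828 = 0.96308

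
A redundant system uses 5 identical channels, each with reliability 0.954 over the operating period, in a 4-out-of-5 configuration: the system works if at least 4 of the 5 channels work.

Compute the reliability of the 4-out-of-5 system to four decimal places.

0.9807

R = Σ_{i=4}^{5} C(5,i) p^i (1−p)^{5−i} with p = 0.954
C(5,4)·0.954^4·0.046^1 = 0.190512
C(5,5)·0.954^5·0.046^0 = 0.790209
Sum = 0.9807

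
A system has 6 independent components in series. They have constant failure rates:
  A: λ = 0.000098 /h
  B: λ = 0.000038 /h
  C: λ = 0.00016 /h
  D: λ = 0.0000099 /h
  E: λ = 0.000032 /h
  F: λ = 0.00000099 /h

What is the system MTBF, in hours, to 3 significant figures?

Series of exponential components: λ_sys = Σ λ_i
λ_sys = 0.000098 + 0.000038 + 0.00016 + 0.0000099 + 0.000032 + 0.00000099 = 3.3889e-04 /h
MTBF = 1 / λ_sys = 2950 h

2950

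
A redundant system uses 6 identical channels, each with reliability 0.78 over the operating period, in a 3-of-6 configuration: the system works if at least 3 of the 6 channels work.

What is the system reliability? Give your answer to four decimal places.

0.9761

R = Σ_{i=3}^{6} C(6,i) p^i (1−p)^{6−i} with p = 0.78
C(6,3)·0.78^3·0.22^3 = 0.101061
C(6,4)·0.78^4·0.22^2 = 0.268729
C(6,5)·0.78^5·0.22^1 = 0.381107
C(6,6)·0.78^6·0.22^0 = 0.225200
Sum = 0.9761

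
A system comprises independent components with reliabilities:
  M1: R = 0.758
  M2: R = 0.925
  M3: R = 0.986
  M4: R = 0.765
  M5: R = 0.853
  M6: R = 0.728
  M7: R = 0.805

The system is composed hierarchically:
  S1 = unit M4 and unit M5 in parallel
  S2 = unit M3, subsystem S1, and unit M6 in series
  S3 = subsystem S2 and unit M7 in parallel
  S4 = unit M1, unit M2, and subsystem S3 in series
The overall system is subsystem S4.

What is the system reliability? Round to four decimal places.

0.6592

Parallel (M4 and M5): 1 − (1 − 0.765000)(1 − 0.853000) = 0.965455
Series (M3, [0.965455], and M6): 0.986000 × 0.965455 × 0.728000 = 0.693011
Parallel ([0.693011] and M7): 1 − (1 − 0.693011)(1 − 0.805000) = 0.940137
Series (M1, M2, and [0.940137]): 0.758000 × 0.925000 × 0.940137 = 0.6592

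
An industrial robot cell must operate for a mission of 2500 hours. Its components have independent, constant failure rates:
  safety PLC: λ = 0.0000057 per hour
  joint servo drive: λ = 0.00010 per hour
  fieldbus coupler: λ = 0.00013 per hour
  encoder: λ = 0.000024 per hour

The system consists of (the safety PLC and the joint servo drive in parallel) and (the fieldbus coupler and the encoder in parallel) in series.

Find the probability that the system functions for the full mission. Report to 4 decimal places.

0.9808

R(safety PLC) = exp(−0.0000057 × 2500) = 0.985851
R(joint servo drive) = exp(−0.00010 × 2500) = 0.778801
R(fieldbus coupler) = exp(−0.00013 × 2500) = 0.722527
R(encoder) = exp(−0.000024 × 2500) = 0.941765
Parallel (safety PLC and joint servo drive): 1 − (1 − 0.985851)(1 − 0.778801) = 0.996870
Parallel (fieldbus coupler and encoder): 1 − (1 − 0.722527)(1 − 0.941765) = 0.983841
Series ([0.996870] and [0.983841]): 0.996870 × 0.983841 = 0.9808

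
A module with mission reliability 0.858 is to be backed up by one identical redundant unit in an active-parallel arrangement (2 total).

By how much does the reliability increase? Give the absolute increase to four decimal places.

0.1218

R_before = 0.858
R_after = 1 − (1 − 0.858)^2 = 0.9798
ΔR = 0.9798 − 0.858 = 0.1218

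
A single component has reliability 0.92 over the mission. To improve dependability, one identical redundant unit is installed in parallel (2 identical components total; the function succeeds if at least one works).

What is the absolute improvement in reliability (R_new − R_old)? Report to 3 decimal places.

0.074

R_before = 0.92
R_after = 1 − (1 − 0.92)^2 = 0.994
ΔR = 0.994 − 0.92 = 0.074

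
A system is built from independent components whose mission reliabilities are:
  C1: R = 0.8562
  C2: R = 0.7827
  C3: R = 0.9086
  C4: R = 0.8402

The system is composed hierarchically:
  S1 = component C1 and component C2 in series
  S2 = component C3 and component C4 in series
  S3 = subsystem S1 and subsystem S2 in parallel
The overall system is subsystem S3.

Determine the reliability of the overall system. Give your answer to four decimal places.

0.9220

Series (C1 and C2): 0.856200 × 0.782700 = 0.670148
Series (C3 and C4): 0.908600 × 0.840200 = 0.763406
Parallel ([0.670148] and [0.763406]): 1 − (1 − 0.670148)(1 − 0.763406) = 0.9220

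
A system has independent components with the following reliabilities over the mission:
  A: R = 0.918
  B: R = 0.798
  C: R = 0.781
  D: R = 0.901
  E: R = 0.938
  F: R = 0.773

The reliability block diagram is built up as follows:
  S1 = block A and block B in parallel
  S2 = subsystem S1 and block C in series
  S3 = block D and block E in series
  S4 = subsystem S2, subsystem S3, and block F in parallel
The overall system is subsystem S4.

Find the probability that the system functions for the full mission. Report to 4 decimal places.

Parallel (A and B): 1 − (1 − 0.918000)(1 − 0.798000) = 0.983436
Series ([0.983436] and C): 0.983436 × 0.781000 = 0.768064
Series (D and E): 0.901000 × 0.938000 = 0.845138
Parallel ([0.768064], [0.845138], and F): 1 − (1 − 0.768064)(1 − 0.845138)(1 − 0.773000) = 0.9918

0.9918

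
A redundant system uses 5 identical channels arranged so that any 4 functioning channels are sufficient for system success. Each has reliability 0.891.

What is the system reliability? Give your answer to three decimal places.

0.905

R = Σ_{i=4}^{5} C(5,i) p^i (1−p)^{5−i} with p = 0.891
C(5,4)·0.891^4·0.109^1 = 0.34348
C(5,5)·0.891^5·0.109^0 = 0.56155
Sum = 0.905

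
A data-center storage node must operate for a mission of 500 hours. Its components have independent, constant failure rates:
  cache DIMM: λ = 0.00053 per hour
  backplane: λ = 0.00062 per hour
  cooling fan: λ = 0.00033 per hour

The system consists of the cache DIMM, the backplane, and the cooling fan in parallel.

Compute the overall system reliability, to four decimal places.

R(cache DIMM) = exp(−0.00053 × 500) = 0.767206
R(backplane) = exp(−0.00062 × 500) = 0.733447
R(cooling fan) = exp(−0.00033 × 500) = 0.847894
Parallel (cache DIMM, backplane, and cooling fan): 1 − (1 − 0.767206)(1 − 0.733447)(1 − 0.847894) = 0.9906

0.9906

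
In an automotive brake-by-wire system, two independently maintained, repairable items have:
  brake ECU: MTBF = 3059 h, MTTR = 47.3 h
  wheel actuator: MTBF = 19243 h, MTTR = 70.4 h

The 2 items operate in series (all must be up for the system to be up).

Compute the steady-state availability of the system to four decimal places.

A(brake ECU) = MTBF/(MTBF+MTTR) = 3059/(3059+47.3) = 0.984773
A(wheel actuator) = MTBF/(MTBF+MTTR) = 19243/(19243+70.4) = 0.996355
Series availability: 0.984773 × 0.996355 = 0.9812

0.9812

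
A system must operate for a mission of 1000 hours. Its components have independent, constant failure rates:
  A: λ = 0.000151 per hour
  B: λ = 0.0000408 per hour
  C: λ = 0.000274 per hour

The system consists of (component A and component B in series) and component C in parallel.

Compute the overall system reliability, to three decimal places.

0.958

R(A) = exp(−0.000151 × 1000) = 0.85985
R(B) = exp(−0.0000408 × 1000) = 0.96002
R(C) = exp(−0.000274 × 1000) = 0.76033
Series (A and B): 0.85985 × 0.96002 = 0.82547
Parallel ([0.82547] and C): 1 − (1 − 0.82547)(1 − 0.76033) = 0.958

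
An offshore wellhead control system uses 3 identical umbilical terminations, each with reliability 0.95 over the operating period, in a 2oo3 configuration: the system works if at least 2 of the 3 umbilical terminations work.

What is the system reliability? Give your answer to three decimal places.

R = Σ_{i=2}^{3} C(3,i) p^i (1−p)^{3−i} with p = 0.95
C(3,2)·0.95^2·0.05^1 = 0.13538
C(3,3)·0.95^3·0.05^0 = 0.85738
Sum = 0.993

0.993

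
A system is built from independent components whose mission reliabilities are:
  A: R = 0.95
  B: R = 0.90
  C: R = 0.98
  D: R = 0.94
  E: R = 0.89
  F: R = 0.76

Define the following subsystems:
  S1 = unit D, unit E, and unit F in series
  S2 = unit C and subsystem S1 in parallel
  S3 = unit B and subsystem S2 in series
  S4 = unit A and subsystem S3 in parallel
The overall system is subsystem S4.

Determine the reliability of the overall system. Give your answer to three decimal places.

Series (D, E, and F): 0.94000 × 0.89000 × 0.76000 = 0.63582
Parallel (C and [0.63582]): 1 − (1 − 0.98000)(1 − 0.63582) = 0.99272
Series (B and [0.99272]): 0.90000 × 0.99272 = 0.89345
Parallel (A and [0.89345]): 1 − (1 − 0.95000)(1 − 0.89345) = 0.995

0.995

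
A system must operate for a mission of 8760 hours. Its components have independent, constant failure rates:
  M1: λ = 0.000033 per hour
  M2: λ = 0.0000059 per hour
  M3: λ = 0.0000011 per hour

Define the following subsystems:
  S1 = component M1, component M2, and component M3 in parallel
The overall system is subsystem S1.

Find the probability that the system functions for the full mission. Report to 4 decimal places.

R(M1) = exp(−0.000033 × 8760) = 0.748952
R(M2) = exp(−0.0000059 × 8760) = 0.949629
R(M3) = exp(−0.0000011 × 8760) = 0.990410
Parallel (M1, M2, and M3): 1 − (1 − 0.748952)(1 − 0.949629)(1 − 0.990410) = 0.9999

0.9999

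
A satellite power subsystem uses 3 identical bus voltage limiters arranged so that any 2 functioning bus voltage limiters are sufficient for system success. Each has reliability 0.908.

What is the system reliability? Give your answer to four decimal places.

0.9762

R = Σ_{i=2}^{3} C(3,i) p^i (1−p)^{3−i} with p = 0.908
C(3,2)·0.908^2·0.092^1 = 0.227552
C(3,3)·0.908^3·0.092^0 = 0.748613
Sum = 0.9762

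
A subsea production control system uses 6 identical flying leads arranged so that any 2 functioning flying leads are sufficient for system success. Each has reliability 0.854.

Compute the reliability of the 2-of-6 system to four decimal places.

0.9997

R = Σ_{i=2}^{6} C(6,i) p^i (1−p)^{6−i} with p = 0.854
C(6,2)·0.854^2·0.146^4 = 0.004971
C(6,3)·0.854^3·0.146^3 = 0.038767
C(6,4)·0.854^4·0.146^2 = 0.170070
C(6,5)·0.854^5·0.146^1 = 0.397918
C(6,6)·0.854^6·0.146^0 = 0.387925
Sum = 0.9997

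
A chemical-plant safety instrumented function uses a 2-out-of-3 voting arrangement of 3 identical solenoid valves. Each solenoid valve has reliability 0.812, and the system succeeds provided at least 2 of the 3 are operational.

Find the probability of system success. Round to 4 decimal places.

R = Σ_{i=2}^{3} C(3,i) p^i (1−p)^{3−i} with p = 0.812
C(3,2)·0.812^2·0.188^1 = 0.371870
C(3,3)·0.812^3·0.188^0 = 0.535387
Sum = 0.9073

0.9073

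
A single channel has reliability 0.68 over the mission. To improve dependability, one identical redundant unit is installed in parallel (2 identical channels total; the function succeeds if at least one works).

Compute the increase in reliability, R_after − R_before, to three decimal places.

0.218

R_before = 0.68
R_after = 1 − (1 − 0.68)^2 = 0.898
ΔR = 0.898 − 0.68 = 0.218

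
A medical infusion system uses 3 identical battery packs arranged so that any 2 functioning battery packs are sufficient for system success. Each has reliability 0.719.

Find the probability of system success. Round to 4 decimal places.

R = Σ_{i=2}^{3} C(3,i) p^i (1−p)^{3−i} with p = 0.719
C(3,2)·0.719^2·0.281^1 = 0.435798
C(3,3)·0.719^3·0.281^0 = 0.371695
Sum = 0.8075

0.8075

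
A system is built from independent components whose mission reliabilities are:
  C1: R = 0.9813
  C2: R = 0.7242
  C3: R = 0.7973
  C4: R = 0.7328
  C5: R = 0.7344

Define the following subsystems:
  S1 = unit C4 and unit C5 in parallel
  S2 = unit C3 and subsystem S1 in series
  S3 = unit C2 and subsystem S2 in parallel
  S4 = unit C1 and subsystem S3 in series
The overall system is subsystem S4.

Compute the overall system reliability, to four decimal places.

0.9111

Parallel (C4 and C5): 1 − (1 − 0.732800)(1 − 0.734400) = 0.929032
Series (C3 and [0.929032]): 0.797300 × 0.929032 = 0.740717
Parallel (C2 and [0.740717]): 1 − (1 − 0.724200)(1 − 0.740717) = 0.928490
Series (C1 and [0.928490]): 0.981300 × 0.928490 = 0.9111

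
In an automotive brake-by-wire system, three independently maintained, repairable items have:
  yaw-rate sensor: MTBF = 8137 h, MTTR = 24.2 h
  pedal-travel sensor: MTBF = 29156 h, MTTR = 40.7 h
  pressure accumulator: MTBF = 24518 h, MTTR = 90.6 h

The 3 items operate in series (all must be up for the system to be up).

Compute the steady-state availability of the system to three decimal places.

A(yaw-rate sensor) = MTBF/(MTBF+MTTR) = 8137/(8137+24.2) = 0.997035
A(pedal-travel sensor) = MTBF/(MTBF+MTTR) = 29156/(29156+40.7) = 0.998606
A(pressure accumulator) = MTBF/(MTBF+MTTR) = 24518/(24518+90.6) = 0.996318
Series availability: 0.997035 × 0.998606 × 0.996318 = 0.992

0.992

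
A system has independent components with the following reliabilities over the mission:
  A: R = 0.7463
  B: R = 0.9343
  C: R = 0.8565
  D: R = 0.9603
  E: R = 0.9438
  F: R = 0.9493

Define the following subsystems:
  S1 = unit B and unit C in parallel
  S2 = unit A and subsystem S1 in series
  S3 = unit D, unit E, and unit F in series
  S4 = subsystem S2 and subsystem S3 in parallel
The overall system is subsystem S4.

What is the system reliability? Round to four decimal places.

0.9636

Parallel (B and C): 1 − (1 − 0.934300)(1 − 0.856500) = 0.990572
Series (A and [0.990572]): 0.746300 × 0.990572 = 0.739264
Series (D, E, and F): 0.960300 × 0.943800 × 0.949300 = 0.860380
Parallel ([0.739264] and [0.860380]): 1 − (1 − 0.739264)(1 − 0.860380) = 0.9636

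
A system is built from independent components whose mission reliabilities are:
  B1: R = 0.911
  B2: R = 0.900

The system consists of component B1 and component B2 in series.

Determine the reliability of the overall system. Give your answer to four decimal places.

0.8199

Series (B1 and B2): 0.911000 × 0.900000 = 0.8199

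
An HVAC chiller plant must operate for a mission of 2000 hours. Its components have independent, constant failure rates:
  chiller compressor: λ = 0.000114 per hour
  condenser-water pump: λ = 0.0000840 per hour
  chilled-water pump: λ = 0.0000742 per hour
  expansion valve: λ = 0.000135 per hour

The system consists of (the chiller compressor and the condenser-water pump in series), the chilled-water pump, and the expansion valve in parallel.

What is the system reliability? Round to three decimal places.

0.989

R(chiller compressor) = exp(−0.000114 × 2000) = 0.79612
R(condenser-water pump) = exp(−0.0000840 × 2000) = 0.84535
R(chilled-water pump) = exp(−0.0000742 × 2000) = 0.86209
R(expansion valve) = exp(−0.000135 × 2000) = 0.76338
Series (chiller compressor and condenser-water pump): 0.79612 × 0.84535 = 0.67300
Parallel ([0.67300], chilled-water pump, and expansion valve): 1 − (1 − 0.67300)(1 − 0.86209)(1 − 0.76338) = 0.989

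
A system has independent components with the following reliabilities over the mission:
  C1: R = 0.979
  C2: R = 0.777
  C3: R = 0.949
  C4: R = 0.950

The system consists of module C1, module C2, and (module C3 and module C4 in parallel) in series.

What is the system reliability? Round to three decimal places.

0.759

Parallel (C3 and C4): 1 − (1 − 0.94900)(1 − 0.95000) = 0.99745
Series (C1, C2, and [0.99745]): 0.97900 × 0.77700 × 0.99745 = 0.759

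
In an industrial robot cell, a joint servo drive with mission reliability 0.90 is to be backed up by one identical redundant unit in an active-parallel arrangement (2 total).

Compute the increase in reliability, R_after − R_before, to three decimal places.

R_before = 0.90
R_after = 1 − (1 − 0.90)^2 = 0.990
ΔR = 0.990 − 0.90 = 0.090

0.090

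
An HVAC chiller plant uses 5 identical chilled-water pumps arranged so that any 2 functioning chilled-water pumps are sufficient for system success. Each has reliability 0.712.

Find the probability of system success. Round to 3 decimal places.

0.974

R = Σ_{i=2}^{5} C(5,i) p^i (1−p)^{5−i} with p = 0.712
C(5,2)·0.712^2·0.288^3 = 0.12110
C(5,3)·0.712^3·0.288^2 = 0.29938
C(5,4)·0.712^4·0.288^1 = 0.37007
C(5,5)·0.712^5·0.288^0 = 0.18298
Sum = 0.974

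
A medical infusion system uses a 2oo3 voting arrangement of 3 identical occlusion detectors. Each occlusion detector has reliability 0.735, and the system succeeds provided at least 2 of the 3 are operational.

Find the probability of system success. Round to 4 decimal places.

0.8265

R = Σ_{i=2}^{3} C(3,i) p^i (1−p)^{3−i} with p = 0.735
C(3,2)·0.735^2·0.265^1 = 0.429479
C(3,3)·0.735^3·0.265^0 = 0.397065
Sum = 0.8265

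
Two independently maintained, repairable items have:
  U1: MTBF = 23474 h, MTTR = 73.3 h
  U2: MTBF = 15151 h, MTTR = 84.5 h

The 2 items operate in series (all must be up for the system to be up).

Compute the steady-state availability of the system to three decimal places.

0.991

A(U1) = MTBF/(MTBF+MTTR) = 23474/(23474+73.3) = 0.996887
A(U2) = MTBF/(MTBF+MTTR) = 15151/(15151+84.5) = 0.994454
Series availability: 0.996887 × 0.994454 = 0.991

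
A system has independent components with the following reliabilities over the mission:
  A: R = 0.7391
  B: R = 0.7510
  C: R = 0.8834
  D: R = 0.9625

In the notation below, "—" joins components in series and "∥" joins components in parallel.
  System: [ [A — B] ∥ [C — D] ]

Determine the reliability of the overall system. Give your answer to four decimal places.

0.9334

Series (A and B): 0.739100 × 0.751000 = 0.555064
Series (C and D): 0.883400 × 0.962500 = 0.850273
Parallel ([0.555064] and [0.850273]): 1 − (1 − 0.555064)(1 − 0.850273) = 0.9334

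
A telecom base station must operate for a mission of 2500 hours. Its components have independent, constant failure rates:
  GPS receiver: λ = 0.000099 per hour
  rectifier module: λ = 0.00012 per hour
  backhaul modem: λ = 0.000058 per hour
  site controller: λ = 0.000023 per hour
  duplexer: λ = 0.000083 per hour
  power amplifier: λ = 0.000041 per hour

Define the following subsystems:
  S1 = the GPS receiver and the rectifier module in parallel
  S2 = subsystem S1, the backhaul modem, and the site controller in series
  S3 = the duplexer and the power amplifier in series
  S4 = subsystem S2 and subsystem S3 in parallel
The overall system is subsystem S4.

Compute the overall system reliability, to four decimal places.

0.9388

R(GPS receiver) = exp(−0.000099 × 2500) = 0.780750
R(rectifier module) = exp(−0.00012 × 2500) = 0.740818
R(backhaul modem) = exp(−0.000058 × 2500) = 0.865022
R(site controller) = exp(−0.000023 × 2500) = 0.944122
R(duplexer) = exp(−0.000083 × 2500) = 0.812613
R(power amplifier) = exp(−0.000041 × 2500) = 0.902578
Parallel (GPS receiver and rectifier module): 1 − (1 − 0.780750)(1 − 0.740818) = 0.943174
Series ([0.943174], backhaul modem, and site controller): 0.943174 × 0.865022 × 0.944122 = 0.770277
Series (duplexer and power amplifier): 0.812613 × 0.902578 = 0.733447
Parallel ([0.770277] and [0.733447]): 1 − (1 − 0.770277)(1 − 0.733447) = 0.9388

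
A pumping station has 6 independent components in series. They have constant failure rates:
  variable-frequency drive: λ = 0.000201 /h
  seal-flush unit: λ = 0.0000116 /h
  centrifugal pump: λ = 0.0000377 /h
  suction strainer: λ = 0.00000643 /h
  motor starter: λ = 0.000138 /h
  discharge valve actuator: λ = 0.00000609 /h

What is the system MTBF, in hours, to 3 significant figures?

2490

Series of exponential components: λ_sys = Σ λ_i
λ_sys = 0.000201 + 0.0000116 + 0.0000377 + 0.00000643 + 0.000138 + 0.00000609 = 4.0082e-04 /h
MTBF = 1 / λ_sys = 2490 h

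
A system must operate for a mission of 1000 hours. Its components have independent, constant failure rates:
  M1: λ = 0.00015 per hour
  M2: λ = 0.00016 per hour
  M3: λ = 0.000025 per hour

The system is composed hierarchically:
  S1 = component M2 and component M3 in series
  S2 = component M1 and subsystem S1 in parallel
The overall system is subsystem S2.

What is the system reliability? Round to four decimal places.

0.9765

R(M1) = exp(−0.00015 × 1000) = 0.860708
R(M2) = exp(−0.00016 × 1000) = 0.852144
R(M3) = exp(−0.000025 × 1000) = 0.975310
Series (M2 and M3): 0.852144 × 0.975310 = 0.831105
Parallel (M1 and [0.831105]): 1 − (1 − 0.860708)(1 − 0.831105) = 0.9765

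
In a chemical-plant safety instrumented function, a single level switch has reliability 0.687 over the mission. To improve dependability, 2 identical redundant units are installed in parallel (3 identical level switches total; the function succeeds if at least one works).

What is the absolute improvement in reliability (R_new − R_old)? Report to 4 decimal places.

0.2823

R_before = 0.687
R_after = 1 − (1 − 0.687)^3 = 0.9693
ΔR = 0.9693 − 0.687 = 0.2823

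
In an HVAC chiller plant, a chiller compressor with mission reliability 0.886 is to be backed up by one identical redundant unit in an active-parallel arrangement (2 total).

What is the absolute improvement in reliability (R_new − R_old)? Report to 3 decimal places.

0.101

R_before = 0.886
R_after = 1 − (1 − 0.886)^2 = 0.987
ΔR = 0.987 − 0.886 = 0.101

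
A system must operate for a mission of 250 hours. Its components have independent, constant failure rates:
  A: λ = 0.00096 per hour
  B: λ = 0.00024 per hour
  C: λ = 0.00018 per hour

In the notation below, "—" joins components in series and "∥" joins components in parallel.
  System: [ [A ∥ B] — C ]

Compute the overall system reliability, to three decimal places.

R(A) = exp(−0.00096 × 250) = 0.78663
R(B) = exp(−0.00024 × 250) = 0.94176
R(C) = exp(−0.00018 × 250) = 0.95600
Parallel (A and B): 1 − (1 − 0.78663)(1 − 0.94176) = 0.98757
Series ([0.98757] and C): 0.98757 × 0.95600 = 0.944

0.944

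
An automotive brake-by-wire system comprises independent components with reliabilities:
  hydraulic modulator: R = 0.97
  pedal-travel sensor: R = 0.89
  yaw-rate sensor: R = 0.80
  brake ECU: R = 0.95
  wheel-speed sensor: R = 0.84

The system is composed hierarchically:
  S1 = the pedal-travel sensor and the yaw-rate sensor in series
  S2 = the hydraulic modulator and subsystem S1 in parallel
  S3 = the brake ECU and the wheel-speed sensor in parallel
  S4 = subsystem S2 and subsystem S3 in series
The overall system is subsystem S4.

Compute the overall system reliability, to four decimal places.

0.9834

Series (pedal-travel sensor and yaw-rate sensor): 0.890000 × 0.800000 = 0.712000
Parallel (hydraulic modulator and [0.712000]): 1 − (1 − 0.970000)(1 − 0.712000) = 0.991360
Parallel (brake ECU and wheel-speed sensor): 1 − (1 − 0.950000)(1 − 0.840000) = 0.992000
Series ([0.991360] and [0.992000]): 0.991360 × 0.992000 = 0.9834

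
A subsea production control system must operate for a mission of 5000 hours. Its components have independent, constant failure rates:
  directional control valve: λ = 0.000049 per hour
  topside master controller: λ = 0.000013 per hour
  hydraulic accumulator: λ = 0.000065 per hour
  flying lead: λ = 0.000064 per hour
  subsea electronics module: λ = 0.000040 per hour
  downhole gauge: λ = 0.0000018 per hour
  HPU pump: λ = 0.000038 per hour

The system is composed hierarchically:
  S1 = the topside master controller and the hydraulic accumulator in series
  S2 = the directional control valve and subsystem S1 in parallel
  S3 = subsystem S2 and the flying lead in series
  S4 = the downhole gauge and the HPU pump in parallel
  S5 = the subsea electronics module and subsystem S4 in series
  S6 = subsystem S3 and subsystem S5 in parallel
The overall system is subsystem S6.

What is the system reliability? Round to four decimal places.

R(directional control valve) = exp(−0.000049 × 5000) = 0.782705
R(topside master controller) = exp(−0.000013 × 5000) = 0.937067
R(hydraulic accumulator) = exp(−0.000065 × 5000) = 0.722527
R(flying lead) = exp(−0.000064 × 5000) = 0.726149
R(subsea electronics module) = exp(−0.000040 × 5000) = 0.818731
R(downhole gauge) = exp(−0.0000018 × 5000) = 0.991040
R(HPU pump) = exp(−0.000038 × 5000) = 0.826959
Series (topside master controller and hydraulic accumulator): 0.937067 × 0.722527 = 0.677056
Parallel (directional control valve and [0.677056]): 1 − (1 − 0.782705)(1 − 0.677056) = 0.929826
Series ([0.929826] and flying lead): 0.929826 × 0.726149 = 0.675192
Parallel (downhole gauge and HPU pump): 1 − (1 − 0.991040)(1 − 0.826959) = 0.998450
Series (subsea electronics module and [0.998450]): 0.818731 × 0.998450 = 0.817462
Parallel ([0.675192] and [0.817462]): 1 − (1 − 0.675192)(1 − 0.817462) = 0.9407

0.9407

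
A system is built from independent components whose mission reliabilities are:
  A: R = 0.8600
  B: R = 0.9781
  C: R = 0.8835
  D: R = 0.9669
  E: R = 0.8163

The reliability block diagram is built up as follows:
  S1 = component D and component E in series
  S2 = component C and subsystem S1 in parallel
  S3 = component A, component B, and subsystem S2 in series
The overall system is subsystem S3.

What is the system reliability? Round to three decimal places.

Series (D and E): 0.96690 × 0.81630 = 0.78928
Parallel (C and [0.78928]): 1 − (1 − 0.88350)(1 − 0.78928) = 0.97545
Series (A, B, and [0.97545]): 0.86000 × 0.97810 × 0.97545 = 0.821

0.821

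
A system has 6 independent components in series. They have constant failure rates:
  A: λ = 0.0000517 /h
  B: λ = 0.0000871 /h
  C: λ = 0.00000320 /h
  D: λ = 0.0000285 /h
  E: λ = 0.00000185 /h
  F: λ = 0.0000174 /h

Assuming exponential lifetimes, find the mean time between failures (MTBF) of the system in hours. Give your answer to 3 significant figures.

5270

Series of exponential components: λ_sys = Σ λ_i
λ_sys = 0.0000517 + 0.0000871 + 0.00000320 + 0.0000285 + 0.00000185 + 0.0000174 = 1.8975e-04 /h
MTBF = 1 / λ_sys = 5270 h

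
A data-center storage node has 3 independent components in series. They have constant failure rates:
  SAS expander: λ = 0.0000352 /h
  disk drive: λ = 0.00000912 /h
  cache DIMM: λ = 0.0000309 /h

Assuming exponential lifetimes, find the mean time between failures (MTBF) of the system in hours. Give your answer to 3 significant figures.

13300

Series of exponential components: λ_sys = Σ λ_i
λ_sys = 0.0000352 + 0.00000912 + 0.0000309 = 7.5220e-05 /h
MTBF = 1 / λ_sys = 13300 h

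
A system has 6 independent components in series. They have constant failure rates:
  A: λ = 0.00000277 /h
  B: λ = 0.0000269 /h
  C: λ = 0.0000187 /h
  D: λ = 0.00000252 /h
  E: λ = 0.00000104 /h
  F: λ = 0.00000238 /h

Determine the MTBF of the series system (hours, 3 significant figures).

Series of exponential components: λ_sys = Σ λ_i
λ_sys = 0.00000277 + 0.0000269 + 0.0000187 + 0.00000252 + 0.00000104 + 0.00000238 = 5.4310e-05 /h
MTBF = 1 / λ_sys = 18400 h

18400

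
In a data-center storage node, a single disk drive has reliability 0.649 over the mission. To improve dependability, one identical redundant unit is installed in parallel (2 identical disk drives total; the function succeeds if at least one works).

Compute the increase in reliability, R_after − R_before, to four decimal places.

R_before = 0.649
R_after = 1 − (1 − 0.649)^2 = 0.8768
ΔR = 0.8768 − 0.649 = 0.2278

0.2278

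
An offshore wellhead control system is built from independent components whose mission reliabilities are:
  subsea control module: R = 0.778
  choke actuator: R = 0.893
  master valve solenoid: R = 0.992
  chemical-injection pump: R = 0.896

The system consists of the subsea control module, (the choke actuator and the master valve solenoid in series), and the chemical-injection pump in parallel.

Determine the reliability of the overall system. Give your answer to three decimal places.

Series (choke actuator and master valve solenoid): 0.89300 × 0.99200 = 0.88586
Parallel (subsea control module, [0.88586], and chemical-injection pump): 1 − (1 − 0.77800)(1 − 0.88586)(1 − 0.89600) = 0.997

0.997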